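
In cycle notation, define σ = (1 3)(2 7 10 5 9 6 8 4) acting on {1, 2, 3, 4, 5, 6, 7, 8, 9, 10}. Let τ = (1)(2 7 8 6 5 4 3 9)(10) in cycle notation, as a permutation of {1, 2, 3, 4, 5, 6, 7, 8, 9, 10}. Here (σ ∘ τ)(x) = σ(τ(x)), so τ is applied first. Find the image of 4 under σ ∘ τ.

First apply τ: τ(4) = 3, then σ(3) = 1. Thus (σ ∘ τ)(4) = 1.

1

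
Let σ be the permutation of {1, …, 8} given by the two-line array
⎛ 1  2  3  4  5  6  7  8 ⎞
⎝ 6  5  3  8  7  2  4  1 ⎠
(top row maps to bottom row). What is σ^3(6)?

Tracing 6 → 2 → … returns to 6 after 7 steps, so 6 lies in a 7-cycle (1, 6, 2, 5, 7, 4, 8).
Advancing 3 steps from 6: 6 → 2 → 5 → 7.

7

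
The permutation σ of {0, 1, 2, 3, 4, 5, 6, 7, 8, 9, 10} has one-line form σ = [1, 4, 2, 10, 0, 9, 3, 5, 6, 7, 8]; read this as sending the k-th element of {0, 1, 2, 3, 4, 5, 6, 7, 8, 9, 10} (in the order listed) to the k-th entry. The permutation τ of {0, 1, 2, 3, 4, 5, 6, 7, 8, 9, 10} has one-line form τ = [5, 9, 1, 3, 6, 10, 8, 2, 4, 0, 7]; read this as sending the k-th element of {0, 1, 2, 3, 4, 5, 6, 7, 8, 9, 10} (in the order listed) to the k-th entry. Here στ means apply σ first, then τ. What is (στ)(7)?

10

First apply σ: σ(7) = 5, then τ(5) = 10. Thus (στ)(7) = 10.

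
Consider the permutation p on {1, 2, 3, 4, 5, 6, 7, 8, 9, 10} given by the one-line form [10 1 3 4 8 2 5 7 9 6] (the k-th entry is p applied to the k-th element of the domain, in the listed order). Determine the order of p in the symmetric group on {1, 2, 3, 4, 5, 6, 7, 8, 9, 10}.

12

The disjoint-cycle form of p has cycle lengths 4, 3, 1, 1, 1.
The order is lcm(4, 3) = 12.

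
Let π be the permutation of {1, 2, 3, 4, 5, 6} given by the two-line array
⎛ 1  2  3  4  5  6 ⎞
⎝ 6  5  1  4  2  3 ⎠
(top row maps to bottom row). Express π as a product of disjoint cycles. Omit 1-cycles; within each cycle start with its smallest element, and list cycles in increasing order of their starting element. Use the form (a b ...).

Iterating π from 1 gives 1 → 6 → 3 → 1; that is the 3-cycle (1 6 3).
Continuing from each remaining unvisited element yields (1 6 3)(2 5).

(1 6 3)(2 5)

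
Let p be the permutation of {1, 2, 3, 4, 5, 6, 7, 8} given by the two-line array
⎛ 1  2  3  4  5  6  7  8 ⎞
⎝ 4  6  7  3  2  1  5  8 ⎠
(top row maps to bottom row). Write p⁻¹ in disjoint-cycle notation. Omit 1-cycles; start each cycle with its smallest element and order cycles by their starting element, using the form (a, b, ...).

First write p in disjoint cycles: (1, 4, 3, 7, 5, 2, 6).
The inverse reverses every cycle; in canonical form, p⁻¹ = (1, 6, 2, 5, 7, 3, 4).

(1, 6, 2, 5, 7, 3, 4)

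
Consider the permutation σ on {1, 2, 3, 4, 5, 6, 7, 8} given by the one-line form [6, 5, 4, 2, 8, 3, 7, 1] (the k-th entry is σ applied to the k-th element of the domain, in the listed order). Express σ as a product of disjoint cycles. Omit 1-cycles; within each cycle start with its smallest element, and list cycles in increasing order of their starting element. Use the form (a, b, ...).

(1, 6, 3, 4, 2, 5, 8)

From 1: 1 → 6 → 3 → 4 → 2 → 5 → 8 → 1, closing the cycle (1, 6, 3, 4, 2, 5, 8).
Continuing from each remaining unvisited element yields (1, 6, 3, 4, 2, 5, 8).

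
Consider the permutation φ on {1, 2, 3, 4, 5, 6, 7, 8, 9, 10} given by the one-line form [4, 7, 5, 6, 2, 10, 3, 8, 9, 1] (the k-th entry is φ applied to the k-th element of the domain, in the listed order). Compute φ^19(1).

10

Tracing 1 → 4 → … returns to 1 after 4 steps, so 1 lies in a 4-cycle (1 4 6 10).
On a 4-cycle, φ^4 is the identity, so φ^19 = φ^3 there (19 ≡ 3 mod 4).
Stepping 3 places around the cycle: 1 → 4 → 6 → 10.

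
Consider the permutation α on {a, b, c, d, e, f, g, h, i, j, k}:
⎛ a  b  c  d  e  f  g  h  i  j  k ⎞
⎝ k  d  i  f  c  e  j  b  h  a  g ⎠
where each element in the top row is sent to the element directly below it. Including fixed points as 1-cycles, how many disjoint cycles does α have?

2

The cycle decomposition is (a k g j)(b d f e c i h), which has 2 cycles (counting 1-cycles).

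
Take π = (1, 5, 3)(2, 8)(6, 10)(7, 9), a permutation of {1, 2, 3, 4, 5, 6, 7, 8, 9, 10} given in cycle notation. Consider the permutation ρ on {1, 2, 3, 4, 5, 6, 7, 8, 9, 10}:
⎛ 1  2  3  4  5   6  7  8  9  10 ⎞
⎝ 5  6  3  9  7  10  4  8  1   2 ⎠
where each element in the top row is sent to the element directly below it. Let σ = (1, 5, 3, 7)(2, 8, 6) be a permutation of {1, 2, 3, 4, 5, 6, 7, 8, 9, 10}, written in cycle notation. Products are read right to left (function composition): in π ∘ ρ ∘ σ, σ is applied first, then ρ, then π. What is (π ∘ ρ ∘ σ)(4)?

Chase 4: σ(4) = 4; ρ(4) = 9; π(9) = 7. Hence (π ∘ ρ ∘ σ)(4) = 7.

7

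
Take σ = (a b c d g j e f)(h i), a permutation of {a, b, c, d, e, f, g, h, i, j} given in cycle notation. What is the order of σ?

The cycle type of σ is (8, 2).
The order of σ is the least common multiple of its cycle lengths: lcm(8, 2) = 8.

8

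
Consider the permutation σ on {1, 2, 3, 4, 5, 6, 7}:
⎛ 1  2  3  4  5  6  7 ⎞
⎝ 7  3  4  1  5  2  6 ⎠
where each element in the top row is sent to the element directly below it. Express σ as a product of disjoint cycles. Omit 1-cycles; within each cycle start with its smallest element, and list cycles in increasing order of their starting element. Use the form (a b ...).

Start at 1 and follow images: 1 → 7 → 6 → 2 → 3 → 4 → 1, giving the cycle (1 7 6 2 3 4).
Repeating from the next unused element and collecting all non-trivial cycles gives (1 7 6 2 3 4).

(1 7 6 2 3 4)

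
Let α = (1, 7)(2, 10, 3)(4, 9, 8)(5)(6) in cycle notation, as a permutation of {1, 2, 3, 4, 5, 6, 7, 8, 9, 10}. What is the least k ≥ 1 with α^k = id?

The cycle type of α is (3, 3, 2, 1, 1).
The order of α is the least common multiple of its cycle lengths: lcm(3, 3, 2) = 6.

6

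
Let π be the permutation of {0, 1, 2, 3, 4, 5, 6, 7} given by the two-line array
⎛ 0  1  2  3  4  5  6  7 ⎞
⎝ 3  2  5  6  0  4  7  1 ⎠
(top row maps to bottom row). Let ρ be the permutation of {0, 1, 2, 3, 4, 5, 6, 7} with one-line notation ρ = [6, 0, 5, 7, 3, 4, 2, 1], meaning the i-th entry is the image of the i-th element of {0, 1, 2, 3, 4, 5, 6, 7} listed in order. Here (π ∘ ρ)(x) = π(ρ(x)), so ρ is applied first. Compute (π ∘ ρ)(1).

ρ(1) = 0, then π(0) = 3; composing gives (π ∘ ρ)(1) = 3.

3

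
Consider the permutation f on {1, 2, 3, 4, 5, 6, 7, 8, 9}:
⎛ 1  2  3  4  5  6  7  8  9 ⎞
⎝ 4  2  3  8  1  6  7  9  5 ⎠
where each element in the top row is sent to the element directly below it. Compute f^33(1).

Tracing 1 → 4 → … returns to 1 after 5 steps, so 1 lies in a 5-cycle (1 4 8 9 5).
Powers repeat with period 5 on this cycle, and 33 mod 5 = 3, so f^33(1) = f^3(1).
Advancing 3 steps from 1: 1 → 4 → 8 → 9.

9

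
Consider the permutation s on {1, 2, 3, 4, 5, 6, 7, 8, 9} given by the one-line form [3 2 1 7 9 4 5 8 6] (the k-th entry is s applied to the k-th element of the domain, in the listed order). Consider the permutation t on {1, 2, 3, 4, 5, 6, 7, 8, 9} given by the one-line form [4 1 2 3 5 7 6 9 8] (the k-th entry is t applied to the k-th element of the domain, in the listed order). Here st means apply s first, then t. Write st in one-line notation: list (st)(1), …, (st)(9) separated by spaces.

(st)(x) = t(s(x)). Computing each image: t(s(1)) = t(3) = 2, t(s(2)) = t(2) = 1, t(s(3)) = t(1) = 4, t(s(4)) = t(7) = 6, t(s(5)) = t(9) = 8, t(s(6)) = t(4) = 3, t(s(7)) = t(5) = 5, t(s(8)) = t(8) = 9, t(s(9)) = t(6) = 7.
Hence st = [2 1 4 6 8 3 5 9 7].

2 1 4 6 8 3 5 9 7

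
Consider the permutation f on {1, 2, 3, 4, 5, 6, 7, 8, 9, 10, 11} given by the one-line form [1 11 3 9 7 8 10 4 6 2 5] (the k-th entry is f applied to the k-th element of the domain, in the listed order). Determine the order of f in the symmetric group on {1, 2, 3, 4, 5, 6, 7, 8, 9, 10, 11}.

20

Decomposing into disjoint cycles gives cycle lengths 5, 4, 1, 1.
The order of f is the least common multiple of its cycle lengths: lcm(5, 4) = 20.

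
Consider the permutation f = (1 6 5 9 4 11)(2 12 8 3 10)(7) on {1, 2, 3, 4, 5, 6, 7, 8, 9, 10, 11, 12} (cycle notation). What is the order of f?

30

The disjoint cycles have lengths 6, 5, 1.
The order is lcm(6, 5) = 30.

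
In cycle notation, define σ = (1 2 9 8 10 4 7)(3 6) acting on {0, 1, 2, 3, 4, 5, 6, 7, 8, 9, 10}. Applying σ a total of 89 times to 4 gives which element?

4 lies in the 7-cycle (1 2 9 8 10 4 7).
On a 7-cycle, σ^7 is the identity, so σ^89 = σ^5 there (89 ≡ 5 mod 7).
Advancing 5 steps from 4: 4 → 7 → 1 → 2 → 9 → 8.

8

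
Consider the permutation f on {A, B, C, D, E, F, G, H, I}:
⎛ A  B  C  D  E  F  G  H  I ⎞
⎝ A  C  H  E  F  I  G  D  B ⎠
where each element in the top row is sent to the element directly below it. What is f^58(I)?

C

Tracing I → B → … returns to I after 7 steps, so I lies in a 7-cycle (B C H D E F I).
Powers repeat with period 7 on this cycle, and 58 mod 7 = 2, so f^58(I) = f^2(I).
Stepping 2 places around the cycle: I → B → C.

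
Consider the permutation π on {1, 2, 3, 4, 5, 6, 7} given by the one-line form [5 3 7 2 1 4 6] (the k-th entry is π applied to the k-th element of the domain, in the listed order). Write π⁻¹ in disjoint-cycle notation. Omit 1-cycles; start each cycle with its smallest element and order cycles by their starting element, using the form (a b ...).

First write π in disjoint cycles: (1 5)(2 3 7 6 4).
Reversing each cycle (and rotating so the smallest element leads) gives π⁻¹ = (1 5)(2 4 6 7 3).

(1 5)(2 4 6 7 3)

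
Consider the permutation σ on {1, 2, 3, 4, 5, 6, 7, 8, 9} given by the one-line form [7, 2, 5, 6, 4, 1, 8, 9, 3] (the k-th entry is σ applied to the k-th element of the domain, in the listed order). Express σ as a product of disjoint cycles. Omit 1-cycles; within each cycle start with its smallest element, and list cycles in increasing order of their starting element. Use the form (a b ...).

From 1: 1 → 7 → 8 → 9 → 3 → 5 → 4 → 6 → 1, closing the cycle (1 7 8 9 3 5 4 6).
Continuing from each remaining unvisited element yields (1 7 8 9 3 5 4 6).

(1 7 8 9 3 5 4 6)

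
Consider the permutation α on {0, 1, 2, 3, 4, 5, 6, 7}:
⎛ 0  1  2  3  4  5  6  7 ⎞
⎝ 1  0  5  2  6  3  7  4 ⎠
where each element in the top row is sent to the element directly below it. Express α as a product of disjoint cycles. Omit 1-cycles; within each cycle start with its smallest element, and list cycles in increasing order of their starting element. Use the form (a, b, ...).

(0, 1)(2, 5, 3)(4, 6, 7)

From 0: 0 → 1 → 0, closing the cycle (0, 1).
Repeating from the next unused element and collecting all non-trivial cycles gives (0, 1)(2, 5, 3)(4, 6, 7).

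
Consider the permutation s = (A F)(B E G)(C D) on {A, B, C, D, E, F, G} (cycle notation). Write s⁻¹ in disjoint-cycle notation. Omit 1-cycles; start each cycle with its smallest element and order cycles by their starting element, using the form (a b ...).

The inverse reverses each cycle.
After reversing and putting each cycle's least element first, s⁻¹ = (A F)(B G E)(C D).

(A F)(B G E)(C D)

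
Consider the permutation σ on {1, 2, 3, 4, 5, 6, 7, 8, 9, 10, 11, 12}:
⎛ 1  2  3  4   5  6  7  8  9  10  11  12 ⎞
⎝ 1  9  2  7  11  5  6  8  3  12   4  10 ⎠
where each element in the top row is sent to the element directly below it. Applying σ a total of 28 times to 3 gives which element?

2

Tracing 3 → 2 → … returns to 3 after 3 steps, so 3 lies in a 3-cycle (2, 9, 3).
Powers repeat with period 3 on this cycle, and 28 mod 3 = 1, so σ^28(3) = σ^1(3).
Stepping 1 place around the cycle: 3 → 2.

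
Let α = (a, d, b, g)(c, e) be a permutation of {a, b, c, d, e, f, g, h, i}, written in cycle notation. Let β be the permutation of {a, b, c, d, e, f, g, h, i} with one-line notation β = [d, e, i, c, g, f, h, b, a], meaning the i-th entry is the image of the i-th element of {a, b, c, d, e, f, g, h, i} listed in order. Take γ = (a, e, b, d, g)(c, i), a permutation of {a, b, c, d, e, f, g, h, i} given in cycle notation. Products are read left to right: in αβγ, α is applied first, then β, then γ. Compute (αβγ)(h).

d

Chase h: α(h) = h; β(h) = b; γ(b) = d. Hence (αβγ)(h) = d.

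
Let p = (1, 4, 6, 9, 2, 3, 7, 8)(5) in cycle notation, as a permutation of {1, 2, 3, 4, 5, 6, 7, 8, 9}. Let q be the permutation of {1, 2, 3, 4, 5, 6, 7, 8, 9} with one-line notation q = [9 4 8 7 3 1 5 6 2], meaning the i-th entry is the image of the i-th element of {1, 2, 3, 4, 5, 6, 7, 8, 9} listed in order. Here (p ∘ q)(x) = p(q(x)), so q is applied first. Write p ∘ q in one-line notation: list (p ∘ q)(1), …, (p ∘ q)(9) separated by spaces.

(p ∘ q)(x) = p(q(x)). Computing each image: p(q(1)) = p(9) = 2, p(q(2)) = p(4) = 6, p(q(3)) = p(8) = 1, p(q(4)) = p(7) = 8, p(q(5)) = p(3) = 7, p(q(6)) = p(1) = 4, p(q(7)) = p(5) = 5, p(q(8)) = p(6) = 9, p(q(9)) = p(2) = 3.
Hence p ∘ q = [2 6 1 8 7 4 5 9 3].

2 6 1 8 7 4 5 9 3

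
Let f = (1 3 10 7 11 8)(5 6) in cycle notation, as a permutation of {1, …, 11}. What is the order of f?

6

The disjoint cycles have lengths 6, 2, 1, 1, 1.
The order of f is the least common multiple of its cycle lengths: lcm(6, 2) = 6.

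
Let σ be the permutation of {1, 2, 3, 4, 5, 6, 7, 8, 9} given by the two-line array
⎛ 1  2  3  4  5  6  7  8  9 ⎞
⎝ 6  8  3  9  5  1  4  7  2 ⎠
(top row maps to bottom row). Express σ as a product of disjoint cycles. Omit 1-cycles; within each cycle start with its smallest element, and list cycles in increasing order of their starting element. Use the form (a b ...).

(1 6)(2 8 7 4 9)

From 1: 1 → 6 → 1, closing the cycle (1 6).
Continuing from each remaining unvisited element yields (1 6)(2 8 7 4 9).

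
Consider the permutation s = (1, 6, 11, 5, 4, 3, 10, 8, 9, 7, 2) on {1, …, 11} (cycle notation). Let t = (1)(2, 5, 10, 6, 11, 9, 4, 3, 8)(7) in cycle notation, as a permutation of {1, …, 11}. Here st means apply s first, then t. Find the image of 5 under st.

3

First apply s: s(5) = 4, then t(4) = 3. Thus (st)(5) = 3.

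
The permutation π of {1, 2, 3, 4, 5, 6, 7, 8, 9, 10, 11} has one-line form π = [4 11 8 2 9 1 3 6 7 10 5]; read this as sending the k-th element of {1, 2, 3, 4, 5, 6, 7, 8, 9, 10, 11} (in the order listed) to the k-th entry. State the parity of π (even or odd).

In disjoint-cycle form the cycle lengths are 10, 1.
A cycle is odd iff its length is even; π has 1 even-length cycle, so sgn(π) = (−1)^1 and π is odd.

odd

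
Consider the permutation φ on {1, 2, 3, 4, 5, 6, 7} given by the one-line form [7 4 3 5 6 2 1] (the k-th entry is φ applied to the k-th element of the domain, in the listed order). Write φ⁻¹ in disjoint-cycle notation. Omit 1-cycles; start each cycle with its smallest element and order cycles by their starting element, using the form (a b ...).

(1 7)(2 6 5 4)

First write φ in disjoint cycles: (1 7)(2 4 5 6).
The inverse reverses every cycle; in canonical form, φ⁻¹ = (1 7)(2 6 5 4).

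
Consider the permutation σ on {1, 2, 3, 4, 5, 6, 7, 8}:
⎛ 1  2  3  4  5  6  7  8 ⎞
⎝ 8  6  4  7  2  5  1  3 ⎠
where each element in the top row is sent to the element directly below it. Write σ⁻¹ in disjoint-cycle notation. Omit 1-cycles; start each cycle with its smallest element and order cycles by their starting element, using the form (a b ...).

(1 7 4 3 8)(2 5 6)

First write σ in disjoint cycles: (1 8 3 4 7)(2 6 5).
Reversing each cycle (and rotating so the smallest element leads) gives σ⁻¹ = (1 7 4 3 8)(2 5 6).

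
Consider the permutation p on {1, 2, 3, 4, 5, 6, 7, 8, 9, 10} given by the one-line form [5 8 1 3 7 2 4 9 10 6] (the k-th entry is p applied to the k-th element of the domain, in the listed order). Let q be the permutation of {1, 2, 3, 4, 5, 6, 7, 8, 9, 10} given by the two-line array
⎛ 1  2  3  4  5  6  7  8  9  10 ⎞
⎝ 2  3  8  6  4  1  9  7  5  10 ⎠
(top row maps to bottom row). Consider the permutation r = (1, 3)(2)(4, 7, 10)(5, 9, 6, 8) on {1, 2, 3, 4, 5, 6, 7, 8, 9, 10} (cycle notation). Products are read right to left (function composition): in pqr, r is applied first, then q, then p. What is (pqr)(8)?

Chase 8: r(8) = 5; q(5) = 4; p(4) = 3. Hence (pqr)(8) = 3.

3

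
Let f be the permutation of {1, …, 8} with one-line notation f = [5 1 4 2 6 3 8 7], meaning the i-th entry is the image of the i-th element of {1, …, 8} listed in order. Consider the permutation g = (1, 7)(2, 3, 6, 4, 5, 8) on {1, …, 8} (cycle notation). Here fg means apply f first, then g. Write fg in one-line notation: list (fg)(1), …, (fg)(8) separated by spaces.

For each element, apply f then g: 1 → 5 → 8; 2 → 1 → 7; 3 → 4 → 5; 4 → 2 → 3; 5 → 6 → 4; 6 → 3 → 6; 7 → 8 → 2; 8 → 7 → 1.
Collecting the images, fg = [8 7 5 3 4 6 2 1].

8 7 5 3 4 6 2 1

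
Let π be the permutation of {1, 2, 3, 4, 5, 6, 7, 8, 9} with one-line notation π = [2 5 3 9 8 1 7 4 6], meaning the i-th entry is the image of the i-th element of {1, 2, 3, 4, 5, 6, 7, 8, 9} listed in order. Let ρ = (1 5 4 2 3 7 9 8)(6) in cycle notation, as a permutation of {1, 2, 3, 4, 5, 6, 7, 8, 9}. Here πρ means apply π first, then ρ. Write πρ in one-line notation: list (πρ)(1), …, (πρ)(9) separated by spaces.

(πρ)(x) = ρ(π(x)). Computing each image: ρ(π(1)) = ρ(2) = 3, ρ(π(2)) = ρ(5) = 4, ρ(π(3)) = ρ(3) = 7, ρ(π(4)) = ρ(9) = 8, ρ(π(5)) = ρ(8) = 1, ρ(π(6)) = ρ(1) = 5, ρ(π(7)) = ρ(7) = 9, ρ(π(8)) = ρ(4) = 2, ρ(π(9)) = ρ(6) = 6.
Hence πρ = [3 4 7 8 1 5 9 2 6].

3 4 7 8 1 5 9 2 6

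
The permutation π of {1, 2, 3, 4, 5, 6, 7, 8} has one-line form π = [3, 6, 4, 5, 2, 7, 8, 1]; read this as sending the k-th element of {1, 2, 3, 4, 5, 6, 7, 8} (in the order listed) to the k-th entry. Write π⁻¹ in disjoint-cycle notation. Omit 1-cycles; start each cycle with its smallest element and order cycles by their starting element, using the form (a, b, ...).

The cycle decomposition of π is (1, 3, 4, 5, 2, 6, 7, 8).
Reversing each cycle (and rotating so the smallest element leads) gives π⁻¹ = (1, 8, 7, 6, 2, 5, 4, 3).

(1, 8, 7, 6, 2, 5, 4, 3)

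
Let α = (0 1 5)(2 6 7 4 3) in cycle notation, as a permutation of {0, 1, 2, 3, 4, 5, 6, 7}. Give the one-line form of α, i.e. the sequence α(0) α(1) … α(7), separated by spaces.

Reading each image from the cycles: 0↦1, 1↦5, 2↦6, 3↦2, 4↦3, 5↦0, 6↦7, 7↦4.
So the one-line form is 1 5 6 2 3 0 7 4.

1 5 6 2 3 0 7 4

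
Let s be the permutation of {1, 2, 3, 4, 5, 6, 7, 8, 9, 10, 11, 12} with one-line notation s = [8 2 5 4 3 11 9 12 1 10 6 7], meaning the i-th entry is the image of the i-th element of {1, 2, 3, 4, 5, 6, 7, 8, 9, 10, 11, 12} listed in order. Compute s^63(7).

Tracing 7 → 9 → … returns to 7 after 5 steps, so 7 lies in a 5-cycle (1 8 12 7 9).
Since the cycle has length 5, s^63 acts on it the same as s^3 (63 mod 5 = 3).
Stepping 3 places around the cycle: 7 → 9 → 1 → 8.

8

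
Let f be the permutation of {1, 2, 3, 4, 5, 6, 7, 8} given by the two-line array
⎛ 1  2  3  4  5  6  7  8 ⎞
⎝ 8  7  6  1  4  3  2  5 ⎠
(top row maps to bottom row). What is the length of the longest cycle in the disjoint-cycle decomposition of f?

4

Decomposing into disjoint cycles gives (1 8 5 4)(2 7)(3 6); the longest has length 4.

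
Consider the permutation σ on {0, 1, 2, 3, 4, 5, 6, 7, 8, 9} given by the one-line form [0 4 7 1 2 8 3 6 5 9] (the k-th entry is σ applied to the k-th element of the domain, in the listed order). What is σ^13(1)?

4

Tracing 1 → 4 → … returns to 1 after 6 steps, so 1 lies in a 6-cycle (1, 4, 2, 7, 6, 3).
Since the cycle has length 6, σ^13 acts on it the same as σ^1 (13 mod 6 = 1).
Stepping 1 place around the cycle: 1 → 4.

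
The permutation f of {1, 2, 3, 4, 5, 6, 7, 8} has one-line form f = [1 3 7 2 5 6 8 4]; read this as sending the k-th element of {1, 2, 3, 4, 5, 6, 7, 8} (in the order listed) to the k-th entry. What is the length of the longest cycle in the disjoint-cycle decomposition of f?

Decomposing into disjoint cycles gives (2 3 7 8 4); the longest has length 5.

5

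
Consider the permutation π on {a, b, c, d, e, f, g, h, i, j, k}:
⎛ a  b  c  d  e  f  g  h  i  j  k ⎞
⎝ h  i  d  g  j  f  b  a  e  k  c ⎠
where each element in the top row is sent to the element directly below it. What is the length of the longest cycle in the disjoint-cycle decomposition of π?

Decomposing into disjoint cycles gives (a, h)(b, i, e, j, k, c, d, g); the longest has length 8.

8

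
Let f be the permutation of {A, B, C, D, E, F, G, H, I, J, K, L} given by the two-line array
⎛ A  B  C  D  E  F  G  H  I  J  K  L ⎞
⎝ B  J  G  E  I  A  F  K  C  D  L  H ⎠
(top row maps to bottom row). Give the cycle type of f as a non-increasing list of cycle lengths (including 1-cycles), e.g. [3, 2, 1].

[9, 3]

The disjoint cycles are (A B J D E I C G F)(H K L), with lengths 9, 3 in non-increasing order.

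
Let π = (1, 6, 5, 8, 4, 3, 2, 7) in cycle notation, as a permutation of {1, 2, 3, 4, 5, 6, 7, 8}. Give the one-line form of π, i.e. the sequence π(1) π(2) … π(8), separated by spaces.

Image by image: 1↦6, 2↦7, 3↦2, 4↦3, 5↦8, 6↦5, 7↦1, 8↦4.
Listing these in domain order gives 6 7 2 3 8 5 1 4.

6 7 2 3 8 5 1 4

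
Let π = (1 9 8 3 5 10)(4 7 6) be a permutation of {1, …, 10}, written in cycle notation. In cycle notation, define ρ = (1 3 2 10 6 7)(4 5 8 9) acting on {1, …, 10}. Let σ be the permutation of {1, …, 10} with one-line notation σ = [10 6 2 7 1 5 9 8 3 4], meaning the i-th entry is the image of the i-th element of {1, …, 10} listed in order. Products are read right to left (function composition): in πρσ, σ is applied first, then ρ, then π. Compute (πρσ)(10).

10

(πρσ)(10) = π(ρ(σ(10))). σ(10) = 4, then ρ(4) = 5, then π(5) = 10, so the result is 10.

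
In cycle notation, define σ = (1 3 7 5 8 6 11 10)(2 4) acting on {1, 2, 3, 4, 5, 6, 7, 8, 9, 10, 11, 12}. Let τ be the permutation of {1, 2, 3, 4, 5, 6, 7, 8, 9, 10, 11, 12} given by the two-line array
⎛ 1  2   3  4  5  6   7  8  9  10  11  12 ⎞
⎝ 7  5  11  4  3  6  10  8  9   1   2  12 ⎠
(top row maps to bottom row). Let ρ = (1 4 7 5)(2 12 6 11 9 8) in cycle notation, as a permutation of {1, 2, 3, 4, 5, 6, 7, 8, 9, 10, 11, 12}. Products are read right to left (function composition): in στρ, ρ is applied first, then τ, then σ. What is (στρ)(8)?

8

Apply the permutations in order: ρ(8) = 2, then τ(2) = 5, then σ(5) = 8. So (στρ)(8) = 8.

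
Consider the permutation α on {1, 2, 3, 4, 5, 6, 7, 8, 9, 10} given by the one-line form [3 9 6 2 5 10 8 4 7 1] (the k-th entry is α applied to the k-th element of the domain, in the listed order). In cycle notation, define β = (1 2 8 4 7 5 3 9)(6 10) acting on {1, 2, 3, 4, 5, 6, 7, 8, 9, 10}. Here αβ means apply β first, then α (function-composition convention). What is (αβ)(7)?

5

β(7) = 5, then α(5) = 5; composing gives (αβ)(7) = 5.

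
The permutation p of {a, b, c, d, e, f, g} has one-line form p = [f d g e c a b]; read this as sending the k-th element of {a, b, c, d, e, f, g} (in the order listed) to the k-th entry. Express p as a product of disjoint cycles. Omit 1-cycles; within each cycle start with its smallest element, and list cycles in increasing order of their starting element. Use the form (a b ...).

Iterating p from a gives a → f → a; that is the 2-cycle (a f).
Continuing from each remaining unvisited element yields (a f)(b d e c g).

(a f)(b d e c g)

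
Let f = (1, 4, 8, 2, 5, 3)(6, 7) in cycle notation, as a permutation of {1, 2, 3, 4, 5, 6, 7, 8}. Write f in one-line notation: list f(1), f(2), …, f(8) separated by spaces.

Each element maps to the next entry in its cycle (wrapping to the front): 1↦4, 2↦5, 3↦1, 4↦8, 5↦3, 6↦7, 7↦6, 8↦2.
So the one-line form is 4 5 1 8 3 7 6 2.

4 5 1 8 3 7 6 2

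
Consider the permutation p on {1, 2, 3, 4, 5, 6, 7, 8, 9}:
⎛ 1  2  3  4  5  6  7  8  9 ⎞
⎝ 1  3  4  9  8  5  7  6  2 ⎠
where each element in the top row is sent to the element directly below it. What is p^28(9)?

Tracing 9 → 2 → … returns to 9 after 4 steps, so 9 lies in a 4-cycle (2 3 4 9).
Since the cycle has length 4, p^28 acts on it the same as p^0 (28 mod 4 = 0).
So p^28(9) = 9.

9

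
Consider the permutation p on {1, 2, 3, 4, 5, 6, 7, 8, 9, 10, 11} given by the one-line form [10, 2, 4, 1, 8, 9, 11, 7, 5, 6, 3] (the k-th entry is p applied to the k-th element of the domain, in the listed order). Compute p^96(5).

1

Tracing 5 → 8 → … returns to 5 after 10 steps, so 5 lies in a 10-cycle (1 10 6 9 5 8 7 11 3 4).
On a 10-cycle, p^10 is the identity, so p^96 = p^6 there (96 ≡ 6 mod 10).
Stepping 6 places around the cycle: 5 → 8 → 7 → 11 → 3 → 4 → 1.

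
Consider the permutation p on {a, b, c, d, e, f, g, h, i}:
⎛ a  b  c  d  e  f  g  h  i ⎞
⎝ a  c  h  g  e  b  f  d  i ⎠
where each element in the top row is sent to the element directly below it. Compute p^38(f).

Tracing f → b → … returns to f after 6 steps, so f lies in a 6-cycle (b, c, h, d, g, f).
Powers repeat with period 6 on this cycle, and 38 mod 6 = 2, so p^38(f) = p^2(f).
Stepping 2 places around the cycle: f → b → c.

c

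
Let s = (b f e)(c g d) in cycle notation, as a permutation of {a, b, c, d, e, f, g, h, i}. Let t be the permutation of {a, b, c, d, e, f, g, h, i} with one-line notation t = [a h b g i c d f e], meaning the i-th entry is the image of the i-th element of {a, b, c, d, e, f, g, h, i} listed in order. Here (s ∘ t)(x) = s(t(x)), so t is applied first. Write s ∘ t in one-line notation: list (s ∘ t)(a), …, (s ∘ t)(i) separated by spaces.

Chase each element through t then s: a → a → a; b → h → h; c → b → f; d → g → d; e → i → i; f → c → g; g → d → c; h → f → e; i → e → b.
Collecting the images, s ∘ t = [a h f d i g c e b].

a h f d i g c e b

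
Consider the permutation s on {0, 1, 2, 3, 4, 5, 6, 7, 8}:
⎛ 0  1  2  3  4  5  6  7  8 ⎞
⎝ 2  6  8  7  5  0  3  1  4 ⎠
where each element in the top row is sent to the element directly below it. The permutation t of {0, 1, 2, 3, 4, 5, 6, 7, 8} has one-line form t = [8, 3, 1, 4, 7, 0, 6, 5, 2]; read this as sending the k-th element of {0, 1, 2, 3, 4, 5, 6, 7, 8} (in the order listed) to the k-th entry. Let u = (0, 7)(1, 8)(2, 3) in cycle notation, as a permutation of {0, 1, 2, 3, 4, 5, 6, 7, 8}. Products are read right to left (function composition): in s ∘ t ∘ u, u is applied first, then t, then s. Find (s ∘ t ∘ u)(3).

6

(s ∘ t ∘ u)(3) = s(t(u(3))). u(3) = 2, then t(2) = 1, then s(1) = 6, so the result is 6.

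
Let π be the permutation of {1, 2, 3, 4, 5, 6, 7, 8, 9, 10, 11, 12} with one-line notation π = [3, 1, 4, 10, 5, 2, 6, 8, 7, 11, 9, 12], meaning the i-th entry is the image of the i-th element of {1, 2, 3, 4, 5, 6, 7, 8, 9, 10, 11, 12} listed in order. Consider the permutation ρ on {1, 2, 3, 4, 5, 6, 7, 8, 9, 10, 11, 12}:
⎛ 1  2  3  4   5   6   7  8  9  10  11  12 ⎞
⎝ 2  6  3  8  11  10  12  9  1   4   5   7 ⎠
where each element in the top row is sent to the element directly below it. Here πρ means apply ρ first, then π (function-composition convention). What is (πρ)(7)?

12

ρ(7) = 12, then π(12) = 12; composing gives (πρ)(7) = 12.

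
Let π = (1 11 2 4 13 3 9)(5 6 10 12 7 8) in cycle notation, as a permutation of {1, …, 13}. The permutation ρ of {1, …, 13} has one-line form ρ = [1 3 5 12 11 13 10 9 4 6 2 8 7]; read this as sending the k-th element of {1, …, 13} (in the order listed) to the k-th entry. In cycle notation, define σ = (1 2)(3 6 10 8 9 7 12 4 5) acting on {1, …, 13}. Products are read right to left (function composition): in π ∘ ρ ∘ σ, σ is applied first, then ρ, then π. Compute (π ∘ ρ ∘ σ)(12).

Chase 12: σ(12) = 4; ρ(4) = 12; π(12) = 7. Hence (π ∘ ρ ∘ σ)(12) = 7.

7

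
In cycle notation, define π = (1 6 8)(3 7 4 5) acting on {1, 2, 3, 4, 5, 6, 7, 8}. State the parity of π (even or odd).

odd

The cycle lengths are 4, 3, 1.
A cycle of length ℓ contributes ℓ−1 transpositions, so π is a product of 3 + 2 = 5 transpositions — odd.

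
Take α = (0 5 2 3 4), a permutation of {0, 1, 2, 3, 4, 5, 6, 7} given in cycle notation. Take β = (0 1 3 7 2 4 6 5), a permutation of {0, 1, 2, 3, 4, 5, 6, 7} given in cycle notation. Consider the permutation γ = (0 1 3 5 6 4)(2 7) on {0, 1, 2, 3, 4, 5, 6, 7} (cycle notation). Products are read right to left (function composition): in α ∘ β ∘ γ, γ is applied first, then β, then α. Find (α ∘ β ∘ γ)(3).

5

Apply the permutations in order: γ(3) = 5, then β(5) = 0, then α(0) = 5. So (α ∘ β ∘ γ)(3) = 5.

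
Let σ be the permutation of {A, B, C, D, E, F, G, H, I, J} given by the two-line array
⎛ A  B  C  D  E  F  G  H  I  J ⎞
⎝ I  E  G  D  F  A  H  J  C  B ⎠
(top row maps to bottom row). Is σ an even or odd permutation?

In disjoint-cycle form the cycle lengths are 9, 1.
A cycle of length ℓ contributes ℓ−1 transpositions, so σ is a product of 8 transpositions — even.

even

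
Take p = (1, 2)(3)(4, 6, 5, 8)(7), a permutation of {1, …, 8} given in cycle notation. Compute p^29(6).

6 lies in the 4-cycle (4, 6, 5, 8).
Since the cycle has length 4, p^29 acts on it the same as p^1 (29 mod 4 = 1).
Stepping 1 place around the cycle: 6 → 5.

5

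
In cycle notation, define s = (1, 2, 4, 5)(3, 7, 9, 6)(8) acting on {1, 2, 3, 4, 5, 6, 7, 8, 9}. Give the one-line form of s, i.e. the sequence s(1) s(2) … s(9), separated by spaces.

Reading each image from the cycles: 1→2, 2→4, 3→7, 4→5, 5→1, 6→3, 7→9, 8→8, 9→6.
So the one-line form is 2 4 7 5 1 3 9 8 6.

2 4 7 5 1 3 9 8 6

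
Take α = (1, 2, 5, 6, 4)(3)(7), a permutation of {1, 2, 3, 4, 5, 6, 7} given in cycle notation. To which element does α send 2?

5

2 appears in (1, 2, 5, 6, 4); the next entry (wrapping around) is 5.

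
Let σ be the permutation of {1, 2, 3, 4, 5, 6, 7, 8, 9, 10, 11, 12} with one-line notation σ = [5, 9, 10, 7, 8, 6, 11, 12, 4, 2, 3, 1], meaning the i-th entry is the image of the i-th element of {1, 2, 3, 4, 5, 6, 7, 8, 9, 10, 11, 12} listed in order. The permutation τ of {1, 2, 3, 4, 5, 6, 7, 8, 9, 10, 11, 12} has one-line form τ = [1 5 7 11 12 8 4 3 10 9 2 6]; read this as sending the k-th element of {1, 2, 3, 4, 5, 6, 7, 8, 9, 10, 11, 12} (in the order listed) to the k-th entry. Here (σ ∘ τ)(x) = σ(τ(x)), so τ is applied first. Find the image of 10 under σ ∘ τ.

First apply τ: τ(10) = 9, then σ(9) = 4. Thus (σ ∘ τ)(10) = 4.

4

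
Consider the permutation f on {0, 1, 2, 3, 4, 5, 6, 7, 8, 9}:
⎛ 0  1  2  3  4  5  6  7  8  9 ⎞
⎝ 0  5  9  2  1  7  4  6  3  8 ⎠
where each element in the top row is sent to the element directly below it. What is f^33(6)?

5

Tracing 6 → 4 → … returns to 6 after 5 steps, so 6 lies in a 5-cycle (1, 5, 7, 6, 4).
Since the cycle has length 5, f^33 acts on it the same as f^3 (33 mod 5 = 3).
Stepping 3 places around the cycle: 6 → 4 → 1 → 5.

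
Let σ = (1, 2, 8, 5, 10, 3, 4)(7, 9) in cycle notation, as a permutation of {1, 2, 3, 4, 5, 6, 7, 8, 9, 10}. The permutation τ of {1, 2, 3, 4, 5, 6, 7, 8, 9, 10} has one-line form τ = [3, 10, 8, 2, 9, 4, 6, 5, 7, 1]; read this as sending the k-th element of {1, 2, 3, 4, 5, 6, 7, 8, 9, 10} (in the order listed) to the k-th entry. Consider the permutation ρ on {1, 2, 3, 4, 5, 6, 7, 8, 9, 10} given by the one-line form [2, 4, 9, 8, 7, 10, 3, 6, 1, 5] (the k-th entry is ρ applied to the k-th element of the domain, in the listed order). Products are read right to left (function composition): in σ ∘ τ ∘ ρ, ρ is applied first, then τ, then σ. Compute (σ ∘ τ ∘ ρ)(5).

Apply the permutations in order: ρ(5) = 7, then τ(7) = 6, then σ(6) = 6. So (σ ∘ τ ∘ ρ)(5) = 6.

6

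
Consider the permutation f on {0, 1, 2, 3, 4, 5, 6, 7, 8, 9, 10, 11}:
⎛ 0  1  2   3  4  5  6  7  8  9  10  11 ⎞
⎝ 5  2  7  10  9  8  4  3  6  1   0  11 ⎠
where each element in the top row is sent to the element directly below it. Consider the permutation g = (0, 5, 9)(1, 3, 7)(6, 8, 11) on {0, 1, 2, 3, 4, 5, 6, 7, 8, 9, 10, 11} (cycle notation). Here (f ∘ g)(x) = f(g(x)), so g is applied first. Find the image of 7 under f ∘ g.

First apply g: g(7) = 1, then f(1) = 2. Thus (f ∘ g)(7) = 2.

2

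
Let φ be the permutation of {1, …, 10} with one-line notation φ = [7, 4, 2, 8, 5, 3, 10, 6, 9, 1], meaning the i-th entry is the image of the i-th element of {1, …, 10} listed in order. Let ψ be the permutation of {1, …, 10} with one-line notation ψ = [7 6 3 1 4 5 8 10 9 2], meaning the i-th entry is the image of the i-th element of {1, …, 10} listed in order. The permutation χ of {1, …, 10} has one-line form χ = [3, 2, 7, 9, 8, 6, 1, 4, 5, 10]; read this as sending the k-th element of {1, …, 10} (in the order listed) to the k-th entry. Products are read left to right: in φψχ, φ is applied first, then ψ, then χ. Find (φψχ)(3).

Chase 3: φ(3) = 2; ψ(2) = 6; χ(6) = 6. Hence (φψχ)(3) = 6.

6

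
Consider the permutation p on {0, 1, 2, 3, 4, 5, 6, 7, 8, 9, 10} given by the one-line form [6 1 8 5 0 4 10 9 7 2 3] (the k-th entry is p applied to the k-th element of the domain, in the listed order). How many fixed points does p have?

The fixed points (elements with p(x) = x) are {1}, so there is 1.

1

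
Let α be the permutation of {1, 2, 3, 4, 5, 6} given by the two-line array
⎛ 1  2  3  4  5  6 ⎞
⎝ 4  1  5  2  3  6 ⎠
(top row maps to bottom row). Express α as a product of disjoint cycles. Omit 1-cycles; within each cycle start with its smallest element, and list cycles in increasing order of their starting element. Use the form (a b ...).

Start at 1 and follow images: 1 → 4 → 2 → 1, giving the cycle (1 4 2).
Continuing from each remaining unvisited element yields (1 4 2)(3 5).

(1 4 2)(3 5)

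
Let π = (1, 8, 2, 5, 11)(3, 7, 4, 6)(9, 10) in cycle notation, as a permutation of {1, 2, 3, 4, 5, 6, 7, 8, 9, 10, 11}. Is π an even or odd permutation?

The cycle lengths are 5, 4, 2.
A cycle is odd iff its length is even; π has 2 even-length cycles, so sgn(π) = (−1)^2 and π is even.

even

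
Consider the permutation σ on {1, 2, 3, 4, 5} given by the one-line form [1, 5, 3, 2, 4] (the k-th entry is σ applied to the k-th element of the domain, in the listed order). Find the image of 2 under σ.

2 is element number 2 of the domain, and entry number 2 of the one-line form is 5, so σ(2) = 5.

5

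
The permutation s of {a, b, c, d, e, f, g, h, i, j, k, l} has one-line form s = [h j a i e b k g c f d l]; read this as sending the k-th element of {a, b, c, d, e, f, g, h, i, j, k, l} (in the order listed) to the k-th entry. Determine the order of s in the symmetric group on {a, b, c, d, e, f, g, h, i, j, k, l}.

The disjoint-cycle form of s has cycle lengths 7, 3, 1, 1.
Since disjoint cycles commute, ord(s) = lcm(7, 3) = 21.

21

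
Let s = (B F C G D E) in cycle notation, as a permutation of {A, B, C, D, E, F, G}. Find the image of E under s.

B

E appears in (B F C G D E); the next entry (wrapping around) is B.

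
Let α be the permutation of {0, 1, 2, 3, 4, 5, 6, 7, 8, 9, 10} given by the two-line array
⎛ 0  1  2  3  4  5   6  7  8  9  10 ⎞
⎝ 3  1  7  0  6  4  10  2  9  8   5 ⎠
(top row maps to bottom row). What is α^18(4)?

Tracing 4 → 6 → … returns to 4 after 4 steps, so 4 lies in a 4-cycle (4 6 10 5).
Powers repeat with period 4 on this cycle, and 18 mod 4 = 2, so α^18(4) = α^2(4).
Advancing 2 steps from 4: 4 → 6 → 10.

10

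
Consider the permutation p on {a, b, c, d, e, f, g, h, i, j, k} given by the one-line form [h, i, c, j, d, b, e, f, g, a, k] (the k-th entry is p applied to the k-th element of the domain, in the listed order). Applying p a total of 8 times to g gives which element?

i

Tracing g → e → … returns to g after 9 steps, so g lies in a 9-cycle (a, h, f, b, i, g, e, d, j).
Stepping 8 places around the cycle: g → e → d → j → a → h → f → b → i.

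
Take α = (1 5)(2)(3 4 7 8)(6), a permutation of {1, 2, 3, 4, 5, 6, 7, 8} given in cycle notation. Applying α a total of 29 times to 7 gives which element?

8

7 lies in the 4-cycle (3 4 7 8).
Powers repeat with period 4 on this cycle, and 29 mod 4 = 1, so α^29(7) = α^1(7).
Advancing 1 step from 7: 7 → 8.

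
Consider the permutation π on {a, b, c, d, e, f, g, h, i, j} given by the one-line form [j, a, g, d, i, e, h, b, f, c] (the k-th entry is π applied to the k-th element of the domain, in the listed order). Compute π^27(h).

Tracing h → b → … returns to h after 6 steps, so h lies in a 6-cycle (a, j, c, g, h, b).
Powers repeat with period 6 on this cycle, and 27 mod 6 = 3, so π^27(h) = π^3(h).
Stepping 3 places around the cycle: h → b → a → j.

j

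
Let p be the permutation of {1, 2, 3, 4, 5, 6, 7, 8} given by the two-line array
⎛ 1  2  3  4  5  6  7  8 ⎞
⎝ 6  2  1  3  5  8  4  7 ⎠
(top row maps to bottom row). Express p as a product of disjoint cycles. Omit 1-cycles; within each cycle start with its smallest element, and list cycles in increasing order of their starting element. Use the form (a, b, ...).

(1, 6, 8, 7, 4, 3)

Start at 1 and follow images: 1 → 6 → 8 → 7 → 4 → 3 → 1, giving the cycle (1, 6, 8, 7, 4, 3).
Continuing from each remaining unvisited element yields (1, 6, 8, 7, 4, 3).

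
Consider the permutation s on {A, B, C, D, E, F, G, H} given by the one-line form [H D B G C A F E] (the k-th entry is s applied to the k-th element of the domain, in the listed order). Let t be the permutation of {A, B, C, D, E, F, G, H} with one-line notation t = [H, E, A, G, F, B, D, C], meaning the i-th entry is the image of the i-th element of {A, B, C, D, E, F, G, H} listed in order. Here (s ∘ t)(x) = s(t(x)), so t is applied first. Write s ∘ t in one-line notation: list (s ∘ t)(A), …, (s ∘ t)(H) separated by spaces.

E C H F A D G B

Chase each element through t then s: A → H → E; B → E → C; C → A → H; D → G → F; E → F → A; F → B → D; G → D → G; H → C → B.
So s ∘ t in one-line form is E C H F A D G B.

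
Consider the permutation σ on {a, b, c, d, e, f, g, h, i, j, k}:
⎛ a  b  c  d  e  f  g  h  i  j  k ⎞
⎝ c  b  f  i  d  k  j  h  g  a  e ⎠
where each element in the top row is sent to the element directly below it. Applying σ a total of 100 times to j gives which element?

a

Tracing j → a → … returns to j after 9 steps, so j lies in a 9-cycle (a, c, f, k, e, d, i, g, j).
On a 9-cycle, σ^9 is the identity, so σ^100 = σ^1 there (100 ≡ 1 mod 9).
Stepping 1 place around the cycle: j → a.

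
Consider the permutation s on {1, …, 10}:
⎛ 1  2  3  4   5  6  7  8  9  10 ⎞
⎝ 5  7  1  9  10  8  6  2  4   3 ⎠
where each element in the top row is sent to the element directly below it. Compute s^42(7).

Tracing 7 → 6 → … returns to 7 after 4 steps, so 7 lies in a 4-cycle (2, 7, 6, 8).
Since the cycle has length 4, s^42 acts on it the same as s^2 (42 mod 4 = 2).
Stepping 2 places around the cycle: 7 → 6 → 8.

8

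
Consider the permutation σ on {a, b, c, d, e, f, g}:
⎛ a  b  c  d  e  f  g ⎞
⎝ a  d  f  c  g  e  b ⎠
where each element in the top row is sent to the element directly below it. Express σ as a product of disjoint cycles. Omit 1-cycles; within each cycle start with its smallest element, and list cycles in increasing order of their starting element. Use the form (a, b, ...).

Start at b and follow images: b → d → c → f → e → g → b, giving the cycle (b, d, c, f, e, g).
Continuing from each remaining unvisited element yields (b, d, c, f, e, g).

(b, d, c, f, e, g)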